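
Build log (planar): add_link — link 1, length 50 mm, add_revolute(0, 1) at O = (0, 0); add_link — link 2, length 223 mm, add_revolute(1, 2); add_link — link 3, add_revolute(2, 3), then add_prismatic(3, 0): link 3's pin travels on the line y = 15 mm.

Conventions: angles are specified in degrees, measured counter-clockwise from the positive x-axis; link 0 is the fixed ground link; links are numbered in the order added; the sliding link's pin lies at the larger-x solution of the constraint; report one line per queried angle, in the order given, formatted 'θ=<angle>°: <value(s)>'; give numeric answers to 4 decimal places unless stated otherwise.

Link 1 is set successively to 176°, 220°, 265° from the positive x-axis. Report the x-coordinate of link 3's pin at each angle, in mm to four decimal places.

geometry: r = 50 mm, L = 223 mm, e = 15 mm
θ=176°: crank pin P = (r cos θ, r sin θ) = (-49.878203, 3.487824)
θ=176°: h = r sin θ − e = 3.487824 − 15 = -11.512176
θ=176°: x = r cos θ + √(L² − h²) = -49.878203 + 222.702649 = 172.824446
θ=220°: crank pin P = (r cos θ, r sin θ) = (-38.302222, -32.139380)
θ=220°: h = r sin θ − e = -32.139380 − 15 = -47.139380
θ=220°: x = r cos θ + √(L² − h²) = -38.302222 + 217.960728 = 179.658506
θ=265°: crank pin P = (r cos θ, r sin θ) = (-4.357787, -49.809735)
θ=265°: h = r sin θ − e = -49.809735 − 15 = -64.809735
θ=265°: x = r cos θ + √(L² − h²) = -4.357787 + 213.374549 = 209.016762

θ=176°: 172.8244
θ=220°: 179.6585
θ=265°: 209.0168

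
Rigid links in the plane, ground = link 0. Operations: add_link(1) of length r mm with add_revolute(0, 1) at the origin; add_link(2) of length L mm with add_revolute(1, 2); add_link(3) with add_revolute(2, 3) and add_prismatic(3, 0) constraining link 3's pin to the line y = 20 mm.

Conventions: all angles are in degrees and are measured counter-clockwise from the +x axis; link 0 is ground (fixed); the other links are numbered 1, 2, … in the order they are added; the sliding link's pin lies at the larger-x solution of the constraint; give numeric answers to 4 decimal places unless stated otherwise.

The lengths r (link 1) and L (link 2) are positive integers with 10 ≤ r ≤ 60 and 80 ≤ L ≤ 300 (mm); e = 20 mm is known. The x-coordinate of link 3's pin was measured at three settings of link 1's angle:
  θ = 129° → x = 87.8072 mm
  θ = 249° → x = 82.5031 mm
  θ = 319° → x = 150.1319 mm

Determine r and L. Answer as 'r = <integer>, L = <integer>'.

constraint per measurement: (x − r cos θ)² + (r sin θ − e)² = L²
subtracting the θ₁ and θ₂ equations cancels the r² and L² terms:
r = (x₁² − x₂²) / (2[(x₁cos θ₁ + e sin θ₁) − (x₂cos θ₂ + e sin θ₂)]) = 52.9998 → r = 53
L² = (x₁ − r cos θ₁)² + (r sin θ₁ − e)² = 15128.9942 → L = 123.0000 → L = 123
check at θ₃=319°: x = 150.1319 (printed 150.1319) ✓

r = 53, L = 123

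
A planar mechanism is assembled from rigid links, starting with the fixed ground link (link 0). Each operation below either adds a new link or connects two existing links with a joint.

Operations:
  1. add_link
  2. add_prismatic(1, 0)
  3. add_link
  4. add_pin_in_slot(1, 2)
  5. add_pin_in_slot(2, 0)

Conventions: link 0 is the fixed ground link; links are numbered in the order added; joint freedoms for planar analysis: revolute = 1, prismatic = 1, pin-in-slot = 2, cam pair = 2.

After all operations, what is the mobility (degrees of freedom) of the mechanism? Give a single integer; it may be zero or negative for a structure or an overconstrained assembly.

L=1 J1=0 J2=0
add link → L=2 J1=0 J2=0
P@1,0 dof=1 J1 → L=2 J1=1 J2=0
add link → L=3 J1=1 J2=0
PS@1,2 dof=2 J2 → L=3 J1=1 J2=1
PS@2,0 dof=2 J2 → L=3 J1=1 J2=2
M=3(L−1)−2J1−J2=3·2−2·1−2=2

M = 2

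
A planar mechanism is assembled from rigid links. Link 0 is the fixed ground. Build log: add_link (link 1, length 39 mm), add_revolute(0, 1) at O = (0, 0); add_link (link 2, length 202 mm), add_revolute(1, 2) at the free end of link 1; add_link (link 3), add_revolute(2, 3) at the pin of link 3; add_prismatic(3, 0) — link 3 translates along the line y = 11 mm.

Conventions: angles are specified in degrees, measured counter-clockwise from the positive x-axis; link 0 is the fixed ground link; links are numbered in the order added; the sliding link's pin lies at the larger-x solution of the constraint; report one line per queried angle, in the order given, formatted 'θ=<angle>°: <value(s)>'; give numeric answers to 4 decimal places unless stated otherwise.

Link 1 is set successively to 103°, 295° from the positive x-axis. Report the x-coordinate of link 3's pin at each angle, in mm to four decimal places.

geometry: r = 39 mm, L = 202 mm, e = 11 mm
θ=103°: crank pin P = (r cos θ, r sin θ) = (-8.773091, 38.000433)
θ=103°: h = r sin θ − e = 38.000433 − 11 = 27.000433
θ=103°: x = r cos θ + √(L² − h²) = -8.773091 + 200.187354 = 191.414263
θ=295°: crank pin P = (r cos θ, r sin θ) = (16.482112, -35.346004)
θ=295°: h = r sin θ − e = -35.346004 − 11 = -46.346004
θ=295°: x = r cos θ + √(L² − h²) = 16.482112 + 196.611414 = 213.093526

θ=103°: 191.4143
θ=295°: 213.0935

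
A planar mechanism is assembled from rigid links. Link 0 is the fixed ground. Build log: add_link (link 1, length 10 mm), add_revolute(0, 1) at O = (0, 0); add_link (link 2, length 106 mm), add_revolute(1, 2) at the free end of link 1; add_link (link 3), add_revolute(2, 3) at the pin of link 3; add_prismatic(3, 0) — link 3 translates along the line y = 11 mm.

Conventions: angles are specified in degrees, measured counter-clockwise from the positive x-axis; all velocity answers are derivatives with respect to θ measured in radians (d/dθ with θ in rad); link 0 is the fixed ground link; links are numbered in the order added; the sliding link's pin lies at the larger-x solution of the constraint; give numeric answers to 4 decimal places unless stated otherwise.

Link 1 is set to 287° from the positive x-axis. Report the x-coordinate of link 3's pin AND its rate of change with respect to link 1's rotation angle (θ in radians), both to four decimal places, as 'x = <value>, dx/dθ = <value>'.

geometry: r = 10 mm, L = 106 mm, e = 11 mm
crank pin P = (r cos θ, r sin θ) = (2.923717, -9.563048)
h = r sin θ − e = -9.563048 − 11 = -20.563048
x = r cos θ + √(L² − h²) = 2.923717 + 103.986350 = 106.910067
dx/dθ = −r sin θ − h·r cos θ/√(L² − h²) (θ in radians; h = -20.563048) = 10.141205

x = 106.9101, dx/dθ = 10.1412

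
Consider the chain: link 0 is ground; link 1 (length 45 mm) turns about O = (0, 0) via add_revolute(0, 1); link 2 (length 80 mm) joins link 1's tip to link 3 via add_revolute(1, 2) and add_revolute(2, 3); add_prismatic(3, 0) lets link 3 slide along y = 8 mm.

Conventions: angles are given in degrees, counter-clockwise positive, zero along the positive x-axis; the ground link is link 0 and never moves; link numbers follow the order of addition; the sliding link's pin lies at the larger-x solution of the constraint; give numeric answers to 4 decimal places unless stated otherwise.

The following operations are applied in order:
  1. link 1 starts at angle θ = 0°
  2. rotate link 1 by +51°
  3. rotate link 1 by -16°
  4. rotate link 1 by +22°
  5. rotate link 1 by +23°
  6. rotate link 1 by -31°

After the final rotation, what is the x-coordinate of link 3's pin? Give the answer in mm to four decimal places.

geometry: r = 45 mm, L = 80 mm, e = 8 mm; θ starts at 0°
rotate link 1 by +51°: θ ← 0° +51° = 51°
rotate link 1 by -16°: θ ← 51° -16° = 35°
rotate link 1 by +22°: θ ← 35° +22° = 57°
rotate link 1 by +23°: θ ← 57° +23° = 80°
rotate link 1 by -31°: θ ← 80° -31° = 49°
crank pin P = (r cos θ, r sin θ) = (29.522656, 33.961931)
h = r sin θ − e = 33.961931 − 8 = 25.961931
x = r cos θ + √(L² − h²) = 29.522656 + 75.670193 = 105.192849

105.1928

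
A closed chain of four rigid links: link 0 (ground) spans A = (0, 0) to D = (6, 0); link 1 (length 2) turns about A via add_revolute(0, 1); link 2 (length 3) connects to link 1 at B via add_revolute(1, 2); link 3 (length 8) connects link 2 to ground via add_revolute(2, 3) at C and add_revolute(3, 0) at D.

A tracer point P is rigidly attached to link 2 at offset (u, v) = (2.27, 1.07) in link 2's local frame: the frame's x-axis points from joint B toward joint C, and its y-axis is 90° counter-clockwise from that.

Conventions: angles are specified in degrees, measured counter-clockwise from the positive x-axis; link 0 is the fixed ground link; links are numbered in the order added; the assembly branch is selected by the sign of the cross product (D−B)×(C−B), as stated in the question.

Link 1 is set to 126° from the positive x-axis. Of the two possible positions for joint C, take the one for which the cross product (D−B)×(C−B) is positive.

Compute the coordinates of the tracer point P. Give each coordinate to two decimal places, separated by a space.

A=(0,0), D=(6.00,0)
B = A + 2.00·(cos126°, sin126°) = (-1.1756, 1.6180)
|BD| = 7.3557
circle(B,3.00) ∩ circle(D,8.00): a=-0.0607, h=2.9994
  candidates: C₊=(-0.5750,4.5573) cross=22.063; C₋=(-1.8946,-1.2945) cross=-22.063
  branch + wants cross > 0 → take C=(-0.5750,4.5573) (cross=22.063)
ex = (C−B)/|BC| = (0.2002,0.9798); ey = (-0.9798,0.2002)
P = B + 2.27·ex + 1.07·ey = (-1.7695,4.0563)

-1.77 4.06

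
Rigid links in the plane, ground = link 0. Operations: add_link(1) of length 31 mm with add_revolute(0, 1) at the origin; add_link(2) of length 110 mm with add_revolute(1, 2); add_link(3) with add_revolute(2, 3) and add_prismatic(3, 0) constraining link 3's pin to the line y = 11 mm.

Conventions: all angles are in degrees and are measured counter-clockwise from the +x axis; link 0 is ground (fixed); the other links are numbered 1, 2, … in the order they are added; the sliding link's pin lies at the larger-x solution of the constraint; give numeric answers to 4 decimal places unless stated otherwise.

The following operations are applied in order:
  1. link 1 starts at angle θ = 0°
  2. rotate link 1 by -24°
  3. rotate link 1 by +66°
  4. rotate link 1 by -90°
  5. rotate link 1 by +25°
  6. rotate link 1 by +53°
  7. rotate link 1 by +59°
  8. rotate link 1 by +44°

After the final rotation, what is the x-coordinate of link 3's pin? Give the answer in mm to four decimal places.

geometry: r = 31 mm, L = 110 mm, e = 11 mm; θ starts at 0°
rotate link 1 by -24°: θ ← 0° -24° = -24°
rotate link 1 by +66°: θ ← -24° +66° = 42°
rotate link 1 by -90°: θ ← 42° -90° = -48°
rotate link 1 by +25°: θ ← -48° +25° = -23°
rotate link 1 by +53°: θ ← -23° +53° = 30°
rotate link 1 by +59°: θ ← 30° +59° = 89°
rotate link 1 by +44°: θ ← 89° +44° = 133°
crank pin P = (r cos θ, r sin θ) = (-21.141949, 22.671965)
h = r sin θ − e = 22.671965 − 11 = 11.671965
x = r cos θ + √(L² − h²) = -21.141949 + 109.378998 = 88.237049

88.2370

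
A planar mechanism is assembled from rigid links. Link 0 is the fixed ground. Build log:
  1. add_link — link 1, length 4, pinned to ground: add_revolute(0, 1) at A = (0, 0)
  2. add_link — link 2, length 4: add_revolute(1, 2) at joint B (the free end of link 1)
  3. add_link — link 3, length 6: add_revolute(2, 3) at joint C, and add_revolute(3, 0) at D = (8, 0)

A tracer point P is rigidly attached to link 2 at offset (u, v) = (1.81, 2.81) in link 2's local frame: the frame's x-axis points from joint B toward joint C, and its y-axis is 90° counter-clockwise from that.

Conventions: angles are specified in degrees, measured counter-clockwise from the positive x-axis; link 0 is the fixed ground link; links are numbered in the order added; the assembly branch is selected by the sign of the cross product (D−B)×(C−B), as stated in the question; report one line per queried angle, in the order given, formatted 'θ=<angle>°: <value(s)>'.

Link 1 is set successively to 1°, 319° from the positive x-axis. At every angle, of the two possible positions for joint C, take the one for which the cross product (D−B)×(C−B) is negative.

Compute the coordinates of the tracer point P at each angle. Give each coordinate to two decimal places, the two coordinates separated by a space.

A=(0,0), D=(8.00,0)
θ=1°: B = A + 4.00·(cos1°, sin1°) = (3.9994, 0.0698)
θ=1°: |BD| = 4.0012
θ=1°: circle(B,4.00) ∩ circle(D,6.00): a=-0.4986, h=3.9688
θ=1°:   candidates: C₊=(3.5701,4.0467) cross=15.880; C₋=(3.4316,-3.8897) cross=-15.880
θ=1°:   branch - wants cross < 0 → take C=(3.4316,-3.8897) (cross=-15.880)
θ=1°: ex = (C−B)/|BC| = (-0.1419,-0.9899); ey = (0.9899,-0.1419)
θ=1°: P = B + 1.81·ex + 2.81·ey = (6.5240,-2.1207)
θ=319°: B = A + 4.00·(cos319°, sin319°) = (3.0188, -2.6242)
θ=319°: |BD| = 5.6301
θ=319°: circle(B,4.00) ∩ circle(D,6.00): a=1.0389, h=3.8627
θ=319°:   candidates: C₊=(2.1376,1.2775) cross=21.748; C₋=(5.7384,-5.5575) cross=-21.748
θ=319°:   branch - wants cross < 0 → take C=(5.7384,-5.5575) (cross=-21.748)
θ=319°: ex = (C−B)/|BC| = (0.6799,-0.7333); ey = (0.7333,0.6799)
θ=319°: P = B + 1.81·ex + 2.81·ey = (6.3100,-2.0410)

θ=1°: 6.52 -2.12
θ=319°: 6.31 -2.04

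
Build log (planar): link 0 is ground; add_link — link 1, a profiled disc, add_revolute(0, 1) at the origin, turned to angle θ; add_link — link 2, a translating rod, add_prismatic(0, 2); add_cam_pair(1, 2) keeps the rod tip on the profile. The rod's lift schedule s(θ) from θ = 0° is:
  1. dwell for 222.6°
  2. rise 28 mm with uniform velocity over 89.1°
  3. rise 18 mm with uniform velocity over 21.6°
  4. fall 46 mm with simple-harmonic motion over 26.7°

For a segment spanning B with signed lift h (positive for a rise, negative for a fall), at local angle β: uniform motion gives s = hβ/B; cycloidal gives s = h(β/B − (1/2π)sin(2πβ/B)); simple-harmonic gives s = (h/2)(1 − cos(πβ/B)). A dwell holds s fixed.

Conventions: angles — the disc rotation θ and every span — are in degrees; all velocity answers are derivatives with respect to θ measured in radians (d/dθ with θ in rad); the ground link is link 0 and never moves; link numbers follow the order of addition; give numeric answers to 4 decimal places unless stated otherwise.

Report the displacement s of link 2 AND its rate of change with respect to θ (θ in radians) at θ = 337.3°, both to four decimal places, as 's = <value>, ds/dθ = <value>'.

seg 1 [0°–222.6°] dwell: s stays 0.0000
seg 2 [222.6°–311.7°] uniform, h=28: full span → s += 28 → s = 28.0000
seg 3 [311.7°–333.3°] uniform, h=18: full span → s += 18 → s = 46.0000
seg 4 [333.3°–360°] simple-harmonic, h=-46: θ=337.3° here. β=4, B=26.7. -46/2·(1 − cos(π·0.1498)) = -2.5007 → s = 43.4993
velocity in seg [333.3°–360°] (simple-harmonic), θ in radians: β = 4° = 0.0698 rad, B = 26.7° = 0.4660 rad; ds/dθ = (πh/(2B)) sin(πβ/B) = (π·(-46)/(2·0.4660)) sin(π·0.1498) = -70.312741 mm/rad

s = 43.4993, ds/dθ = -70.3127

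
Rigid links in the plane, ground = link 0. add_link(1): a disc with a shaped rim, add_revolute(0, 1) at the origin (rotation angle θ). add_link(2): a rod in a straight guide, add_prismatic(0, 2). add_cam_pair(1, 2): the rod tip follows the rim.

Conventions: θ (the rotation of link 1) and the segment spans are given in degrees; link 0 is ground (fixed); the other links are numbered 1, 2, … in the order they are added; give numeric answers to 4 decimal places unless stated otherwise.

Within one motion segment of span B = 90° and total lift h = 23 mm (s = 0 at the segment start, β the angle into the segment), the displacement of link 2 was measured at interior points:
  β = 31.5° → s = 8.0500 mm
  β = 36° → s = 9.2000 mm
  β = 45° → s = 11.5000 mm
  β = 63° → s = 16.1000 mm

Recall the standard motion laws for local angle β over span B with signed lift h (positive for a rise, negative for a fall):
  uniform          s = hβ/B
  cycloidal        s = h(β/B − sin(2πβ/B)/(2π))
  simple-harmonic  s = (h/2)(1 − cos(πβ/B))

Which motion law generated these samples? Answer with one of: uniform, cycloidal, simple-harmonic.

candidates at β/B = r: uniform s = h·r (linear in β); cycloidal s = h·(r − sin(2πr)/(2π)); simple-harmonic s = (h/2)(1 − cos(πr))
β=31.5°: printed 8.0500 | uniform 8.0500, cycloidal 5.0885, simple-harmonic 6.2791
β=36°: printed 9.2000 | uniform 9.2000, cycloidal 7.0484, simple-harmonic 7.9463
β=45°: printed 11.5000 | uniform 11.5000, cycloidal 11.5000, simple-harmonic 11.5000
β=63°: printed 16.1000 | uniform 16.1000, cycloidal 19.5814, simple-harmonic 18.2595
only one law matches every sample → uniform

uniform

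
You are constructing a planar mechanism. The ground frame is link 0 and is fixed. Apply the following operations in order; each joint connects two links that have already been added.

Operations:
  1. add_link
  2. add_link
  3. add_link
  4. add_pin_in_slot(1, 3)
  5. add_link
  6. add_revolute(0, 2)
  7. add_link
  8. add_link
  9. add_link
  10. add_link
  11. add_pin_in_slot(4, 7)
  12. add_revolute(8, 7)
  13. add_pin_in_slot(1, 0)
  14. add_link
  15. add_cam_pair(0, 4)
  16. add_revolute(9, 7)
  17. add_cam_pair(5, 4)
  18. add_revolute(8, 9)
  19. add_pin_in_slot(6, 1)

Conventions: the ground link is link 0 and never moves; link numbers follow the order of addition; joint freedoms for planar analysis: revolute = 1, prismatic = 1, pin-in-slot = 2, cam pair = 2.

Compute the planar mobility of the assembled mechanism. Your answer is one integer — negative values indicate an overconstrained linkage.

link 0 = ground. State L|J1|J2 = 1|0|0
+link1  2|0|0
+link2  3|0|0
+link3  4|0|0
PS(1,3) f=2→J2  4|0|1
+link4  5|0|1
R(0,2) f=1→J1  5|1|1
+link5  6|1|1
+link6  7|1|1
+link7  8|1|1
+link8  9|1|1
PS(4,7) f=2→J2  9|1|2
R(8,7) f=1→J1  9|2|2
PS(1,0) f=2→J2  9|2|3
+link9  10|2|3
C(0,4) f=2→J2  10|2|4
R(9,7) f=1→J1  10|3|4
C(5,4) f=2→J2  10|3|5
R(8,9) f=1→J1  10|4|5
PS(6,1) f=2→J2  10|4|6
M = 3(10−1)−2·4−6 = 27−8−6 = 13

M = 13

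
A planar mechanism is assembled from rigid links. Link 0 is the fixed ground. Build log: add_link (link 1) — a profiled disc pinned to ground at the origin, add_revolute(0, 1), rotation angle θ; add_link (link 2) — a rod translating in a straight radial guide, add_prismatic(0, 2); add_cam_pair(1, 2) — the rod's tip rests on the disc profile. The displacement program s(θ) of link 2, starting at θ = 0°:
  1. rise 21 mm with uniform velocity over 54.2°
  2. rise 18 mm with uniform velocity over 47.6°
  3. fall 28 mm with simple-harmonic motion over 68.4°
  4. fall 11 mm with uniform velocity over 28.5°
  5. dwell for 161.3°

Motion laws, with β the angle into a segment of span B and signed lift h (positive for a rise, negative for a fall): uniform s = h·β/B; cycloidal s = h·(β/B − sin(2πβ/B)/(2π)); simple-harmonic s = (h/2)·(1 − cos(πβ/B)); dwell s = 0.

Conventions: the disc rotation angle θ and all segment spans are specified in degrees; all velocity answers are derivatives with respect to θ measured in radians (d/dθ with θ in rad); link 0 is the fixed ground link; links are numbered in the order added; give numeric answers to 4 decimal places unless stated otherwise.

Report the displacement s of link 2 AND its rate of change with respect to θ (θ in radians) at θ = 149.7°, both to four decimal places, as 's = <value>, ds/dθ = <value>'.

seg 1 [0°–54.2°] uniform, h=21: full span → s += 21 → s = 21.0000
seg 2 [54.2°–101.8°] uniform, h=18: full span → s += 18 → s = 39.0000
seg 3 [101.8°–170.2°] simple-harmonic, h=-28: θ=149.7° here. β=47.9, B=68.4. -28/2·(1 − cos(π·0.7003)) = -22.2394 → s = 16.7606
velocity in seg [101.8°–170.2°] (simple-harmonic), θ in radians: β = 47.9° = 0.8360 rad, B = 68.4° = 1.1938 rad; ds/dθ = (πh/(2B)) sin(πβ/B) = (π·(-28)/(2·1.1938)) sin(π·0.7003) = -29.785984 mm/rad

s = 16.7606, ds/dθ = -29.7860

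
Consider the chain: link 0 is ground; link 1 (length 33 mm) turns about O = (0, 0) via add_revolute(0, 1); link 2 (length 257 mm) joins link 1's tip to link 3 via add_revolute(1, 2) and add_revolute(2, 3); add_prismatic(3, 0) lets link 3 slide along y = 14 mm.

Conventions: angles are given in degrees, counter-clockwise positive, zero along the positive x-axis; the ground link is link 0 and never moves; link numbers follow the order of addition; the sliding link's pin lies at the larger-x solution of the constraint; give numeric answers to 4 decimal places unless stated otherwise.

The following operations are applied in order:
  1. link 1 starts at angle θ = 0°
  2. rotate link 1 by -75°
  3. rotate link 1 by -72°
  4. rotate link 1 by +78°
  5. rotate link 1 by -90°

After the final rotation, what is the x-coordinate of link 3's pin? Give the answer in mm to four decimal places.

geometry: r = 33 mm, L = 257 mm, e = 14 mm; θ starts at 0°
rotate link 1 by -75°: θ ← 0° -75° = -75°
rotate link 1 by -72°: θ ← -75° -72° = -147°
rotate link 1 by +78°: θ ← -147° +78° = -69°
rotate link 1 by -90°: θ ← -69° -90° = -159°
crank pin P = (r cos θ, r sin θ) = (-30.808154, -11.826142)
h = r sin θ − e = -11.826142 − 14 = -25.826142
x = r cos θ + √(L² − h²) = -30.808154 + 255.699062 = 224.890908

224.8909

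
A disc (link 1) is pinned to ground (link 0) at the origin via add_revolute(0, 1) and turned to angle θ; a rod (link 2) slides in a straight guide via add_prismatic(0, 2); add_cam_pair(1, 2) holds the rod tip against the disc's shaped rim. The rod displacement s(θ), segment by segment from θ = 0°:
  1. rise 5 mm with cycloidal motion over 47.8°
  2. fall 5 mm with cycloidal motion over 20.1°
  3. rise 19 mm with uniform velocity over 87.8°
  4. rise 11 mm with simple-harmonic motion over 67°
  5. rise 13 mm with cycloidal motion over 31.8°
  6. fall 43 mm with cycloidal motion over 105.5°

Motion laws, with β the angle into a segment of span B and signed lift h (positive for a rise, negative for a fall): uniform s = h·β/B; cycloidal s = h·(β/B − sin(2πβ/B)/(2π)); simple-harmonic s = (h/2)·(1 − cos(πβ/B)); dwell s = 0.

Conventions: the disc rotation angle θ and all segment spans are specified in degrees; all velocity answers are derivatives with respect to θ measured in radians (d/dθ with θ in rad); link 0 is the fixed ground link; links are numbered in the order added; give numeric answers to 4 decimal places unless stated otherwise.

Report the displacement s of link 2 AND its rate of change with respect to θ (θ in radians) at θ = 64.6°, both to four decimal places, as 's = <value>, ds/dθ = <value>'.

segment 1 (0° to 47.8°, cycloidal, h = 5) is passed completely: s = 0.0000 + (5) = 5.0000
θ = 64.6° falls in segment 2 (47.8° to 67.9°, cycloidal, h = -5): β = 64.6 − 47.8 = 16.8°, B = 20.1°; Δs = -5·(0.8358 − sin(2π·0.8358)/(2π)) = -4.8620; s = 5.0000 − 4.8620 = 0.1380
velocity in seg [47.8°–67.9°] (cycloidal), θ in radians: β = 16.8° = 0.2932 rad, B = 20.1° = 0.3508 rad; ds/dθ = (h/B)(1 − cos(2πβ/B)) = ((-5)/0.3508)(1 − cos(2π·0.8358)) = -6.934297 mm/rad

s = 0.1380, ds/dθ = -6.9343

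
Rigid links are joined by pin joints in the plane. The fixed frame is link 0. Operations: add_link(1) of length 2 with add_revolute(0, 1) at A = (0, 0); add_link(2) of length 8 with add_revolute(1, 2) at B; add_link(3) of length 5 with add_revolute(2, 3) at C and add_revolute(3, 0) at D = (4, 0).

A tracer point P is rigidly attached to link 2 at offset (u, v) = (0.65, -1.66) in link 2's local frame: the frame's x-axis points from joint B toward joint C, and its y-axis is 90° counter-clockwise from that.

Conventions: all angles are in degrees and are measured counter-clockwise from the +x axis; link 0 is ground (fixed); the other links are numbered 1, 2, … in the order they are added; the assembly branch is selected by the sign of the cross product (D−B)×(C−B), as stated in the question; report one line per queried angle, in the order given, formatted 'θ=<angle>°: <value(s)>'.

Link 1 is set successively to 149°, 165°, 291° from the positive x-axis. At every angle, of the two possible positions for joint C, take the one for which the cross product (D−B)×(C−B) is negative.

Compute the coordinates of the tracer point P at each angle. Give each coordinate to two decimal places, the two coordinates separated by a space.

A=(0,0), D=(4.00,0)
θ=149°: B = A + 2.00·(cos149°, sin149°) = (-1.7143, 1.0301)
θ=149°: |BD| = 5.8064
θ=149°: circle(B,8.00) ∩ circle(D,5.00): a=6.2616, h=4.9792
θ=149°:   candidates: C₊=(5.3312,4.8195) cross=28.912; C₋=(3.5646,-4.9810) cross=-28.912
θ=149°:   branch - wants cross < 0 → take C=(3.5646,-4.9810) (cross=-28.912)
θ=149°: ex = (C−B)/|BC| = (0.6599,-0.7514); ey = (0.7514,0.6599)
θ=149°: P = B + 0.65·ex + -1.66·ey = (-2.5327,-0.5537)
θ=165°: B = A + 2.00·(cos165°, sin165°) = (-1.9319, 0.5176)
θ=165°: |BD| = 5.9544
θ=165°: circle(B,8.00) ∩ circle(D,5.00): a=6.2521, h=4.9911
θ=165°:   candidates: C₊=(4.7305,4.9464) cross=29.719; C₋=(3.8627,-4.9981) cross=-29.719
θ=165°:   branch - wants cross < 0 → take C=(3.8627,-4.9981) (cross=-29.719)
θ=165°: ex = (C−B)/|BC| = (0.7243,-0.6895); ey = (0.6895,0.7243)
θ=165°: P = B + 0.65·ex + -1.66·ey = (-2.6056,-1.1329)
θ=291°: B = A + 2.00·(cos291°, sin291°) = (0.7167, -1.8672)
θ=291°: |BD| = 3.7771
θ=291°: circle(B,8.00) ∩ circle(D,5.00): a=7.0513, h=3.7788
θ=291°:   candidates: C₊=(4.9782,4.9034) cross=14.273; C₋=(8.7142,-1.6662) cross=-14.273
θ=291°:   branch - wants cross < 0 → take C=(8.7142,-1.6662) (cross=-14.273)
θ=291°: ex = (C−B)/|BC| = (0.9997,0.0251); ey = (-0.0251,0.9997)
θ=291°: P = B + 0.65·ex + -1.66·ey = (1.4082,-3.5103)

θ=149°: -2.53 -0.55
θ=165°: -2.61 -1.13
θ=291°: 1.41 -3.51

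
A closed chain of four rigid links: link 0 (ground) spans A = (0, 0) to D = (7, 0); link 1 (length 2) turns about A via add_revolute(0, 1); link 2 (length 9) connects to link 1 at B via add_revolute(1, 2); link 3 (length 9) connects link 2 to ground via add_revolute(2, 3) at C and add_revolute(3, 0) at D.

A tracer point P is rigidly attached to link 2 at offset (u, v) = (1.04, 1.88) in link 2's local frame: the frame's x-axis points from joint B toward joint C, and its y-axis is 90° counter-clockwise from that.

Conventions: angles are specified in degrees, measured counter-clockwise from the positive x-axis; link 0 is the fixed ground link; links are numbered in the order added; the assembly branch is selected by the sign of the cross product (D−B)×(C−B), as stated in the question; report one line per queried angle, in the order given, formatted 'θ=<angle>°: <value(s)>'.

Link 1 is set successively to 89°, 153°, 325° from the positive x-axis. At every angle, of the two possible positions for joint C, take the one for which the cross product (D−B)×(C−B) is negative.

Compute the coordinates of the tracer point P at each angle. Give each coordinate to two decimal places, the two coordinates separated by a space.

A=(0,0), D=(7.00,0)
θ=89°: B = A + 2.00·(cos89°, sin89°) = (0.0349, 1.9997)
θ=89°: |BD| = 7.2465
θ=89°: circle(B,9.00) ∩ circle(D,9.00): a=3.6232, h=8.2385
θ=89°:   candidates: C₊=(5.7909,8.9184) cross=59.700; C₋=(1.2440,-6.9187) cross=-59.700
θ=89°:   branch - wants cross < 0 → take C=(1.2440,-6.9187) (cross=-59.700)
θ=89°: ex = (C−B)/|BC| = (0.1343,-0.9909); ey = (0.9909,0.1343)
θ=89°: P = B + 1.04·ex + 1.88·ey = (2.0376,1.2217)
θ=153°: B = A + 2.00·(cos153°, sin153°) = (-1.7820, 0.9080)
θ=153°: |BD| = 8.8288
θ=153°: circle(B,9.00) ∩ circle(D,9.00): a=4.4144, h=7.8430
θ=153°:   candidates: C₊=(3.4156,8.2554) cross=69.245; C₋=(1.8024,-7.3474) cross=-69.245
θ=153°:   branch - wants cross < 0 → take C=(1.8024,-7.3474) (cross=-69.245)
θ=153°: ex = (C−B)/|BC| = (0.3983,-0.9173); ey = (0.9173,0.3983)
θ=153°: P = B + 1.04·ex + 1.88·ey = (0.3567,0.7028)
θ=325°: B = A + 2.00·(cos325°, sin325°) = (1.6383, -1.1472)
θ=325°: |BD| = 5.4830
θ=325°: circle(B,9.00) ∩ circle(D,9.00): a=2.7415, h=8.5723
θ=325°:   candidates: C₊=(2.5257,7.8090) cross=47.002; C₋=(6.1126,-8.9561) cross=-47.002
θ=325°:   branch - wants cross < 0 → take C=(6.1126,-8.9561) (cross=-47.002)
θ=325°: ex = (C−B)/|BC| = (0.4971,-0.8677); ey = (0.8677,0.4971)
θ=325°: P = B + 1.04·ex + 1.88·ey = (3.7865,-1.1149)

θ=89°: 2.04 1.22
θ=153°: 0.36 0.70
θ=325°: 3.79 -1.11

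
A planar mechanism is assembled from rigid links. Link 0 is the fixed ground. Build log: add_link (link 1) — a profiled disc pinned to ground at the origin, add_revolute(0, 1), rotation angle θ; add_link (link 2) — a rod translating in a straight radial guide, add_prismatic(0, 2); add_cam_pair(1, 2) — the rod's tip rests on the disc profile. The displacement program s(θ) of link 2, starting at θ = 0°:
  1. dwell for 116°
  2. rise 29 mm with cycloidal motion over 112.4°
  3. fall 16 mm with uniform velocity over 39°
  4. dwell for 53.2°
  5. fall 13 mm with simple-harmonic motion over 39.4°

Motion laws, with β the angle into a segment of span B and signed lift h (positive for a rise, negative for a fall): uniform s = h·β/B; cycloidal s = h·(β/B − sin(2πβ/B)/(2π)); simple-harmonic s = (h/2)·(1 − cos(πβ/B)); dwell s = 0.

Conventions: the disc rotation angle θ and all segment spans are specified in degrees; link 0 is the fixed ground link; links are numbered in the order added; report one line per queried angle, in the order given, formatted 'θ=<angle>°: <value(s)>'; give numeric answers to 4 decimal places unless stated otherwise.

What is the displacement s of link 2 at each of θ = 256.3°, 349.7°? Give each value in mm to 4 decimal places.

seg 1 [0°–116°] dwell: s stays 0.0000
seg 2 [116°–228.4°] cycloidal, h=29: full span → s += 29 → s = 29.0000
seg 3 [228.4°–267.4°] uniform, h=-16: θ=256.3° here. β=27.9, B=39. -16·27.9/39 = -11.4462 → s = 17.5538
seg 3 [228.4°–267.4°] uniform, h=-16: full span → s += -16 → s = 13.0000
seg 4 [267.4°–320.6°] dwell: s stays 13.0000
seg 5 [320.6°–360°] simple-harmonic, h=-13: θ=349.7° here. β=29.1, B=39.4. -13/2·(1 − cos(π·0.7386)) = -10.9284 → s = 2.0716

θ=256.3°: 17.5538
θ=349.7°: 2.0716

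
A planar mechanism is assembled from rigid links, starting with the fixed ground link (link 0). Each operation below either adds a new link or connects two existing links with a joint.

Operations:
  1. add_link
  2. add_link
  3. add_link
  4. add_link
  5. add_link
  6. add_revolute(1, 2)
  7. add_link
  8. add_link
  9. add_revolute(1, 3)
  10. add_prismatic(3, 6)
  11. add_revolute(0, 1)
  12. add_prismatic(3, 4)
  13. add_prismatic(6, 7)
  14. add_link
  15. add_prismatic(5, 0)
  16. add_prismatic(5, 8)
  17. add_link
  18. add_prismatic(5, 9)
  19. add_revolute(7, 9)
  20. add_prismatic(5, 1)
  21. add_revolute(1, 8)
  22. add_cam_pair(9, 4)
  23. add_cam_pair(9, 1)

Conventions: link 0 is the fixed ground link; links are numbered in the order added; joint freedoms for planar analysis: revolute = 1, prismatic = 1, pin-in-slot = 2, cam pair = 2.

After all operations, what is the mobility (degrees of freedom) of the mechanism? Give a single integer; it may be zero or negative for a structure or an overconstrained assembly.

L=1 J1=0 J2=0
add link → L=2 J1=0 J2=0
add link → L=3 J1=0 J2=0
add link → L=4 J1=0 J2=0
add link → L=5 J1=0 J2=0
add link → L=6 J1=0 J2=0
R@1,2 dof=1 J1 → L=6 J1=1 J2=0
add link → L=7 J1=1 J2=0
add link → L=8 J1=1 J2=0
R@1,3 dof=1 J1 → L=8 J1=2 J2=0
P@3,6 dof=1 J1 → L=8 J1=3 J2=0
R@0,1 dof=1 J1 → L=8 J1=4 J2=0
P@3,4 dof=1 J1 → L=8 J1=5 J2=0
P@6,7 dof=1 J1 → L=8 J1=6 J2=0
add link → L=9 J1=6 J2=0
P@5,0 dof=1 J1 → L=9 J1=7 J2=0
P@5,8 dof=1 J1 → L=9 J1=8 J2=0
add link → L=10 J1=8 J2=0
P@5,9 dof=1 J1 → L=10 J1=9 J2=0
R@7,9 dof=1 J1 → L=10 J1=10 J2=0
P@5,1 dof=1 J1 → L=10 J1=11 J2=0
R@1,8 dof=1 J1 → L=10 J1=12 J2=0
C@9,4 dof=2 J2 → L=10 J1=12 J2=1
C@9,1 dof=2 J2 → L=10 J1=12 J2=2
M=3(L−1)−2J1−J2=3·9−2·12−2=1

M = 1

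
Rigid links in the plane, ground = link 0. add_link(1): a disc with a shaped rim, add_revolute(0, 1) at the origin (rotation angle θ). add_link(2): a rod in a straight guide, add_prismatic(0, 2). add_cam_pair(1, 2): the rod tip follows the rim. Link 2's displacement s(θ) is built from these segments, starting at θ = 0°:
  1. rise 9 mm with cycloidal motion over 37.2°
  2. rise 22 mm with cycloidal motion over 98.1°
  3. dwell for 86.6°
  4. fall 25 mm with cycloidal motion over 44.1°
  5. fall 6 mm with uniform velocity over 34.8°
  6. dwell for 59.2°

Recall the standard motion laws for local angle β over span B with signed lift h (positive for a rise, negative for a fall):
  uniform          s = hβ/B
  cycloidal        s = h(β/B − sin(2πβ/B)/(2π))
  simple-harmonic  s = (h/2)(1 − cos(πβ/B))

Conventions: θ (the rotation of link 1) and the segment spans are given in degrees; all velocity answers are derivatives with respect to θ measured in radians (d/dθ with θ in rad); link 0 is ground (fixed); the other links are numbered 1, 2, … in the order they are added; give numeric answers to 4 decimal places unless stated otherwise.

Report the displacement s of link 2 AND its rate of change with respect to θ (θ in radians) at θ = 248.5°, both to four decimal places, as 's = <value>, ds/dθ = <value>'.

segment 1 (0° to 37.2°, cycloidal, h = 9) is passed completely: s = 0.0000 + (9) = 9.0000
segment 2 (37.2° to 135.3°, cycloidal, h = 22) is passed completely: s = 9.0000 + (22) = 31.0000
segment 3 (135.3° to 221.9°, dwell): s unchanged at 31.0000
θ = 248.5° falls in segment 4 (221.9° to 266°, cycloidal, h = -25): β = 248.5 − 221.9 = 26.6°, B = 44.1°; Δs = -25·(0.6032 − sin(2π·0.6032)/(2π)) = -17.4818; s = 31.0000 − 17.4818 = 13.5182
velocity in seg [221.9°–266°] (cycloidal), θ in radians: β = 26.6° = 0.4643 rad, B = 44.1° = 0.7697 rad; ds/dθ = (h/B)(1 − cos(2πβ/B)) = ((-25)/0.7697)(1 − cos(2π·0.6032)) = -58.371943 mm/rad

s = 13.5182, ds/dθ = -58.3719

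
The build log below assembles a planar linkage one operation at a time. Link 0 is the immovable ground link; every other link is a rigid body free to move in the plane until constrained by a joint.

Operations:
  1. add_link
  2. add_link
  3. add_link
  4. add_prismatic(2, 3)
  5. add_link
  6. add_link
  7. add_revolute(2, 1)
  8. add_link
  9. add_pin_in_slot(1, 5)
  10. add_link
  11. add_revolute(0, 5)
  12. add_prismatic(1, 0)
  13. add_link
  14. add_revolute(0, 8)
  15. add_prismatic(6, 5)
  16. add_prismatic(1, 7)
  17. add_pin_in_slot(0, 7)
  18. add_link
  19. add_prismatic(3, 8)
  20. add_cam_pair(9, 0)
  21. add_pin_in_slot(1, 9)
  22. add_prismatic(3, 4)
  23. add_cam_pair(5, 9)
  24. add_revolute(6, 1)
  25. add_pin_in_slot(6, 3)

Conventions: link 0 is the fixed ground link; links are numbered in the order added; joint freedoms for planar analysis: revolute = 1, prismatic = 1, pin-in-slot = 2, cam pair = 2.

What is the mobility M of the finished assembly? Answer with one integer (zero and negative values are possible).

L=1 J1=0 J2=0
add link → L=2 J1=0 J2=0
add link → L=3 J1=0 J2=0
add link → L=4 J1=0 J2=0
P@2,3 dof=1 J1 → L=4 J1=1 J2=0
add link → L=5 J1=1 J2=0
add link → L=6 J1=1 J2=0
R@2,1 dof=1 J1 → L=6 J1=2 J2=0
add link → L=7 J1=2 J2=0
PS@1,5 dof=2 J2 → L=7 J1=2 J2=1
add link → L=8 J1=2 J2=1
R@0,5 dof=1 J1 → L=8 J1=3 J2=1
P@1,0 dof=1 J1 → L=8 J1=4 J2=1
add link → L=9 J1=4 J2=1
R@0,8 dof=1 J1 → L=9 J1=5 J2=1
P@6,5 dof=1 J1 → L=9 J1=6 J2=1
P@1,7 dof=1 J1 → L=9 J1=7 J2=1
PS@0,7 dof=2 J2 → L=9 J1=7 J2=2
add link → L=10 J1=7 J2=2
P@3,8 dof=1 J1 → L=10 J1=8 J2=2
C@9,0 dof=2 J2 → L=10 J1=8 J2=3
PS@1,9 dof=2 J2 → L=10 J1=8 J2=4
P@3,4 dof=1 J1 → L=10 J1=9 J2=4
C@5,9 dof=2 J2 → L=10 J1=9 J2=5
R@6,1 dof=1 J1 → L=10 J1=10 J2=5
PS@6,3 dof=2 J2 → L=10 J1=10 J2=6
M=3(L−1)−2J1−J2=3·9−2·10−6=1

M = 1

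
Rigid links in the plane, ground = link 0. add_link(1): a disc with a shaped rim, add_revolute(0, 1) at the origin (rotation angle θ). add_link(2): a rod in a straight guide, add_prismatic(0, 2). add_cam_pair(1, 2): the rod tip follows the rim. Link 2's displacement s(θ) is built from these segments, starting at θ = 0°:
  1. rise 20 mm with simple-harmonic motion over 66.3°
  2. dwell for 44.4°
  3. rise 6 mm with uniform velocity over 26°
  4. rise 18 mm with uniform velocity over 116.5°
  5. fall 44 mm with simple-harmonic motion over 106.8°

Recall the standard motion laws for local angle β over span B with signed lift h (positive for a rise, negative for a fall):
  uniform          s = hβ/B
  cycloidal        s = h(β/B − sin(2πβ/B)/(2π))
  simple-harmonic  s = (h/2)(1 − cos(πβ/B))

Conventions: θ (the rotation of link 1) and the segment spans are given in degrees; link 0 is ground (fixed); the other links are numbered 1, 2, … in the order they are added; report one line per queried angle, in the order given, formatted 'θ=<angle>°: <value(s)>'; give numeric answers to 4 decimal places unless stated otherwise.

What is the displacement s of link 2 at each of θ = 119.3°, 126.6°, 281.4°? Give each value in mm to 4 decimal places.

segment 1 (0° to 66.3°, simple-harmonic, h = 20) is passed completely: s = 0.0000 + (20) = 20.0000
segment 2 (66.3° to 110.7°, dwell): s unchanged at 20.0000
θ = 119.3° falls in segment 3 (110.7° to 136.7°, uniform, h = 6): β = 119.3 − 110.7 = 8.6°, B = 26°; Δs = 6·8.6/26 = 1.9846; s = 20.0000 + 1.9846 = 21.9846
θ = 126.6° falls in segment 3 (110.7° to 136.7°, uniform, h = 6): β = 126.6 − 110.7 = 15.9°, B = 26°; Δs = 6·15.9/26 = 3.6692; s = 20.0000 + 3.6692 = 23.6692
segment 3 (110.7° to 136.7°, uniform, h = 6) is passed completely: s = 20.0000 + (6) = 26.0000
segment 4 (136.7° to 253.2°, uniform, h = 18) is passed completely: s = 26.0000 + (18) = 44.0000
θ = 281.4° falls in segment 5 (253.2° to 360°, simple-harmonic, h = -44): β = 281.4 − 253.2 = 28.2°, B = 106.8°; Δs = -44/2·(1 − cos(π·0.2640)) = -7.1450; s = 44.0000 − 7.1450 = 36.8550

θ=119.3°: 21.9846
θ=126.6°: 23.6692
θ=281.4°: 36.8550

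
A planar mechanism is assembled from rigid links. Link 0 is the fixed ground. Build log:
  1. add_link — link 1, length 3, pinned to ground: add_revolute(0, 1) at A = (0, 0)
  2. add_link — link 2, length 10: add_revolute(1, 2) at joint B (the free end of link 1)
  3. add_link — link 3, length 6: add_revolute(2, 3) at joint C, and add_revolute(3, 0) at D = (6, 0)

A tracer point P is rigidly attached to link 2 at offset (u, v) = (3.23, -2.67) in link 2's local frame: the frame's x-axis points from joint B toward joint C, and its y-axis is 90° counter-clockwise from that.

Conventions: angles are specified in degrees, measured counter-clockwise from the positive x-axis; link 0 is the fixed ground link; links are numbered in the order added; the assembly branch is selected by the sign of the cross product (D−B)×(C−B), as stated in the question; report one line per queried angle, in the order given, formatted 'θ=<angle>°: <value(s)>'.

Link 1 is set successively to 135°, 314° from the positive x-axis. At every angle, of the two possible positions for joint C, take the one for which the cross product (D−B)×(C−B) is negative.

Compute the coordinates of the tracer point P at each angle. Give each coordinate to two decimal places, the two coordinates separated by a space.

A=(0,0), D=(6.00,0)
θ=135°: B = A + 3.00·(cos135°, sin135°) = (-2.1213, 2.1213)
θ=135°: |BD| = 8.3938
θ=135°: circle(B,10.00) ∩ circle(D,6.00): a=8.0092, h=5.9877
θ=135°:   candidates: C₊=(7.1412,5.8905) cross=50.259; C₋=(4.1147,-5.6961) cross=-50.259
θ=135°:   branch - wants cross < 0 → take C=(4.1147,-5.6961) (cross=-50.259)
θ=135°: ex = (C−B)/|BC| = (0.6236,-0.7817); ey = (0.7817,0.6236)
θ=135°: P = B + 3.23·ex + -2.67·ey = (-2.1943,-2.0687)
θ=314°: B = A + 3.00·(cos314°, sin314°) = (2.0840, -2.1580)
θ=314°: |BD| = 4.4713
θ=314°: circle(B,10.00) ∩ circle(D,6.00): a=9.3924, h=3.4325
θ=314°:   candidates: C₊=(8.6534,5.3814) cross=15.348; C₋=(11.9667,-0.6311) cross=-15.348
θ=314°:   branch - wants cross < 0 → take C=(11.9667,-0.6311) (cross=-15.348)
θ=314°: ex = (C−B)/|BC| = (0.9883,0.1527); ey = (-0.1527,0.9883)
θ=314°: P = B + 3.23·ex + -2.67·ey = (5.6838,-4.3035)

θ=135°: -2.19 -2.07
θ=314°: 5.68 -4.30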